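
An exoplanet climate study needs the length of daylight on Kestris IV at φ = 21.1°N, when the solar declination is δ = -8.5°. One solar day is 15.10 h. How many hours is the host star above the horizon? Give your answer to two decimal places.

cos H₀ = −tan φ · tan δ = −tan(+21.1°) × tan(-8.500°) = 0.0577, so H₀ = 1.5131 rad = 86.69°.
Daylight = 2H₀/(2π) × 15.10 h = (1.5131/π) × 15.10 = 7.27 h.

7.27 h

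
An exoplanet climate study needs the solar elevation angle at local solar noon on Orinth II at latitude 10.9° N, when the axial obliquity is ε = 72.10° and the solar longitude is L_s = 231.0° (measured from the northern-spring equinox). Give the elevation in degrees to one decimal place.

Solar declination: sin δ = sin ε · sin L_s = sin 72.10° × sin 231.0° = -0.73953, so δ = -47.691°.
At local noon the hour angle is zero, so the zenith angle equals |ϕ − δ| = |+10.9° − (-47.691°)| = 58.591°.
Elevation = 90° − 58.591° = 31.4°.

31.4°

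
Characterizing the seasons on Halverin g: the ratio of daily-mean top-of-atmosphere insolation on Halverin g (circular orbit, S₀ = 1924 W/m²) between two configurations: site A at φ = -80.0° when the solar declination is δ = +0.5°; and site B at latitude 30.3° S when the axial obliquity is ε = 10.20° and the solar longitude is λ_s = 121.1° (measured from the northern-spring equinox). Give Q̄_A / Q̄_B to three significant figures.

Q̄_A / Q̄_B ≈ 0.218

— Configuration A (φ=-80.0°):
cos H₀ = −tan(-80.0°) tan(+0.500°) = 0.0495, H₀ = 1.5213 rad.
Bracket: H₀ sin φ sin δ + cos φ cos δ sin H₀ = 1.5213×-0.98481×0.00873 + 0.17365×0.99996×0.99877 = -0.013079 + 0.173429 = 0.160350.
Q̄ = (S₀/π) × [bracket] = (1924/π) × 0.160350 = 98.203 W/m².
— Configuration B (φ=-30.3°):
Solar declination: sin δ = sin ε · sin λ_s = sin 10.20° × sin 121.1° = 0.15163, so δ = +8.722°.
cos H₀ = −tan(-30.3°) tan(+8.722°) = 0.0896, H₀ = 1.4810 rad.
Bracket: H₀ sin φ sin δ + cos φ cos δ sin H₀ = 1.4810×-0.50453×0.15163 + 0.86340×0.98844×0.99597 = -0.113299 + 0.849980 = 0.736681.
Q̄ = (S₀/π) × [bracket] = (1924/π) × 0.736681 = 451.16 W/m².
Ratio Q̄_A / Q̄_B = 98.203 / 451.16 = 0.2177.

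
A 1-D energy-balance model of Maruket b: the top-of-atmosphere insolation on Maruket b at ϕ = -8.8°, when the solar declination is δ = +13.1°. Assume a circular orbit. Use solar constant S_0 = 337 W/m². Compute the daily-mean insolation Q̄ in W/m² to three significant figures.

cos h₀ = −tan(-8.8°) tan(+13.100°) = 0.0360, h₀ = 1.5348 rad.
Bracket: h₀ sin ϕ sin δ + cos ϕ cos δ sin h₀ = 1.5348×-0.15299×0.22665 + 0.98823×0.97398×0.99935 = -0.053219 + 0.961891 = 0.908672.
Q̄ = (S_0/π) × [bracket] = (337/π) × 0.908672 = 97.47 W/m².

Q̄ ≈ 97.5 W/m²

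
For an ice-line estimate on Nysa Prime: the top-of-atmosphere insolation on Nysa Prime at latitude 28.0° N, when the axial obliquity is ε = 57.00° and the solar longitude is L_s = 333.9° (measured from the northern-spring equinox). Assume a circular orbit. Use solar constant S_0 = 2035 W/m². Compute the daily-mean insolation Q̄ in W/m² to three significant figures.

Solar declination: sin δ = sin ε · sin L_s = sin 57.00° × sin 333.9° = -0.36896, so δ = -21.652°.
cos h₀ = −tan(+28.0°) tan(-21.652°) = 0.2111, h₀ = 1.3581 rad.
Bracket: h₀ sin ϕ sin δ + cos ϕ cos δ sin h₀ = 1.3581×0.46947×-0.36896 + 0.88295×0.92944×0.97747 = -0.235244 + 0.802160 = 0.566916.
Q̄ = (S_0/π) × [bracket] = (2035/π) × 0.566916 = 367.2 W/m².

Q̄ ≈ 367 W/m²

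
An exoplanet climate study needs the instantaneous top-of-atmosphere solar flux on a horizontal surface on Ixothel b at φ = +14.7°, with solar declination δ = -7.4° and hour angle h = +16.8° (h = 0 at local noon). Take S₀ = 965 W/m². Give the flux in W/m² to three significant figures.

cos θ_z = sin φ sin δ + cos φ cos δ cos h = -0.032683 + 0.918272 = 0.885589.
Flux = S₀ · cos θ_z = 965 × 0.885589 = 854.6 W/m².

855 W/m²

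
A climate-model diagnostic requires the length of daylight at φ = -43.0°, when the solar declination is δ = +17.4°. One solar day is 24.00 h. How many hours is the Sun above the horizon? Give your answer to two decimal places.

9.73 h

cos H₀ = −tan φ · tan δ = −tan(-43.0°) × tan(+17.400°) = 0.2922, so H₀ = 1.2742 rad = 73.01°.
Daylight = 2H₀/(2π) × 24.00 h = (1.2742/π) × 24.00 = 9.73 h.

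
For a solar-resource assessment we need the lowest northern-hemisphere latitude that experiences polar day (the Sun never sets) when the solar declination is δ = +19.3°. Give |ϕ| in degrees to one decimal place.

Polar day requires cos h₀ = −tan ϕ tan δ ≤ −1, i.e. tan ϕ tan δ ≥ 1.
The boundary is |tan ϕ| · |tan δ| = 1, so |ϕ| = 90° − |δ| = 90° − 19.3° = 70.7° in the northern hemisphere.

|ϕ| = 70.7°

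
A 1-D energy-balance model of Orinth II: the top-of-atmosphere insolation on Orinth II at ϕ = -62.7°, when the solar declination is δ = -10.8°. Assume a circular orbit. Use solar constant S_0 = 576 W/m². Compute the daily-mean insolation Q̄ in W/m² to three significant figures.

Q̄ ≈ 136 W/m²

cos h₀ = −tan(-62.7°) tan(-10.800°) = -0.3696, h₀ = 1.9494 rad.
Bracket: h₀ sin ϕ sin δ + cos ϕ cos δ sin h₀ = 1.9494×-0.88862×-0.18738 + 0.45865×0.98229×0.92919 = 0.324594 + 0.418625 = 0.743219.
Q̄ = (S_0/π) × [bracket] = (576/π) × 0.743219 = 136.3 W/m².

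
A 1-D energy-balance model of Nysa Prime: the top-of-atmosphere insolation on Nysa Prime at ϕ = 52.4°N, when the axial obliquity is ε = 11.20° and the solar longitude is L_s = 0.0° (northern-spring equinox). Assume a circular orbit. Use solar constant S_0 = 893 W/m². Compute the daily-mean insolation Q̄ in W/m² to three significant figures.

Q̄ ≈ 173 W/m²

Solar declination: sin δ = sin ε · sin L_s = sin 11.20° × sin 0.0° = 0.00000, so δ = +0.000°.
cos h₀ = −tan(+52.4°) tan(+0.000°) = -0.0000, h₀ = 1.5708 rad.
Bracket: h₀ sin ϕ sin δ + cos ϕ cos δ sin h₀ = 1.5708×0.79229×0.00000 + 0.61015×1.00000×1.00000 = 0.000000 + 0.610150 = 0.610150.
Q̄ = (S_0/π) × [bracket] = (893/π) × 0.610150 = 173.4 W/m².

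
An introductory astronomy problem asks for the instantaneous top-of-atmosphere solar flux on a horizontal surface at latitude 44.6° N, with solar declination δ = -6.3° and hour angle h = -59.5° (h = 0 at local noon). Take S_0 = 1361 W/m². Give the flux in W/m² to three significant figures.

384 W/m²

cos θ_z = sin ϕ sin δ + cos ϕ cos δ cos h = -0.077050 + 0.359198 = 0.282148.
Flux = S_0 · cos θ_z = 1361 × 0.282148 = 384.0 W/m².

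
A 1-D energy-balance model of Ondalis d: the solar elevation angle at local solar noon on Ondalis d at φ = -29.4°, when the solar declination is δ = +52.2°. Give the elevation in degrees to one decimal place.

8.4°

At local noon the hour angle is zero, so the zenith angle equals |φ − δ| = |-29.4° − (+52.200°)| = 81.600°.
Elevation = 90° − 81.600° = 8.4°.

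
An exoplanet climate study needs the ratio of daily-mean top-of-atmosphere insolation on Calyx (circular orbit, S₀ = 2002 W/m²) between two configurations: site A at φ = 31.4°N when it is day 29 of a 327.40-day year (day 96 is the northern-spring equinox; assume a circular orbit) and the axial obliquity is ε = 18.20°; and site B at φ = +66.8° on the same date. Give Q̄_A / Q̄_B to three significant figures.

— Configuration A (φ=+31.4°):
Solar longitude: λ_s = 360° × (29 − 96)/327.40 = -73.671°, i.e. -73.671° + 360° = 286.329°.
sin δ = sin 18.20° × sin 286.329° = -0.29974, so δ = -17.442°.
cos H₀ = −tan(+31.4°) tan(-17.442°) = 0.1918, H₀ = 1.3778 rad.
Bracket: H₀ sin φ sin δ + cos φ cos δ sin H₀ = 1.3778×0.52101×-0.29974 + 0.85355×0.95402×0.98144 = -0.215168 + 0.799190 = 0.584022.
Q̄ = (S₀/π) × [bracket] = (2002/π) × 0.584022 = 372.17 W/m².
— Configuration B (φ=+66.8°):
cos H₀ = −tan(+66.8°) tan(-17.442°) = 0.7330, H₀ = 0.7480 rad.
Bracket: H₀ sin φ sin δ + cos φ cos δ sin H₀ = 0.7480×0.91914×-0.29974 + 0.39394×0.95402×0.68018 = -0.206076 + 0.255630 = 0.049554.
Q̄ = (S₀/π) × [bracket] = (2002/π) × 0.049554 = 31.579 W/m².
Ratio Q̄_A / Q̄_B = 372.17 / 31.579 = 11.79.

Q̄_A / Q̄_B ≈ 11.8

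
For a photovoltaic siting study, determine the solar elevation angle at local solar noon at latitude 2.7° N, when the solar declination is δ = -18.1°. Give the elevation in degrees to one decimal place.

At local noon the hour angle is zero, so the zenith angle equals |ϕ − δ| = |+2.7° − (-18.100°)| = 20.800°.
Elevation = 90° − 20.800° = 69.2°.

69.2°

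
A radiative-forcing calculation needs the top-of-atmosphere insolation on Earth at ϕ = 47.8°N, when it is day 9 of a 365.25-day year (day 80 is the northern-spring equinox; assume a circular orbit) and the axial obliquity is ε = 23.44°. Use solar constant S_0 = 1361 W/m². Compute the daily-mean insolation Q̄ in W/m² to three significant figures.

Solar longitude: L_s = 360° × (9 − 80)/365.25 = -69.979°, i.e. -69.979° + 360° = 290.021°.
sin δ = sin 23.44° × sin 290.021° = -0.37375, so δ = -21.947°.
cos h₀ = −tan(+47.8°) tan(-21.947°) = 0.4444, h₀ = 1.1103 rad.
Bracket: h₀ sin ϕ sin δ + cos ϕ cos δ sin h₀ = 1.1103×0.74080×-0.37375 + 0.67172×0.92753×0.89583 = -0.307413 + 0.558138 = 0.250725.
Q̄ = (S_0/π) × [bracket] = (1361/π) × 0.250725 = 108.6 W/m².

Q̄ ≈ 109 W/m²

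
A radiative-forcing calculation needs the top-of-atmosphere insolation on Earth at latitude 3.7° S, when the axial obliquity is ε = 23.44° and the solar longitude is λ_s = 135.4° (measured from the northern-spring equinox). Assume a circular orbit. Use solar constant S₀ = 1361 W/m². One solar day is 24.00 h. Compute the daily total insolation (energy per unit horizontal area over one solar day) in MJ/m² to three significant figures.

34.8 MJ/m²

Solar declination: sin δ = sin ε · sin λ_s = sin 23.44° × sin 135.4° = 0.27931, so δ = +16.219°.
cos H₀ = −tan(-3.7°) tan(+16.219°) = 0.0188, H₀ = 1.5520 rad.
Bracket: H₀ sin φ sin δ + cos φ cos δ sin H₀ = 1.5520×-0.06453×0.27931 + 0.99792×0.96020×0.99982 = -0.027973 + 0.958030 = 0.930057.
Q̄ = (S₀/π) × [bracket] = (1361/π) × 0.930057 = 402.92 W/m².
Daily total = Q̄ × 24.00 h × 3600 s/h = 402.92 × 24.00 × 3600 / 10⁶ = 34.81 MJ/m².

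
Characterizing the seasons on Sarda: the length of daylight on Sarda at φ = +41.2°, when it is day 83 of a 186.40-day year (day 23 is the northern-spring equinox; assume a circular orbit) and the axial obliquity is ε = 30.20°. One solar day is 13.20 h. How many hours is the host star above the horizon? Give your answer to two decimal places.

8.53 h

Solar longitude: λ_s = 360° × (83 − 23)/186.40 = 115.880°.
sin δ = sin 30.20° × sin 115.880° = 0.45257, so δ = +26.909°.
cos H₀ = −tan φ · tan δ = −tan(+41.2°) × tan(+26.909°) = -0.4443, so H₀ = 2.0312 rad = 116.38°.
Daylight = 2H₀/(2π) × 13.20 h = (2.0312/π) × 13.20 = 8.53 h.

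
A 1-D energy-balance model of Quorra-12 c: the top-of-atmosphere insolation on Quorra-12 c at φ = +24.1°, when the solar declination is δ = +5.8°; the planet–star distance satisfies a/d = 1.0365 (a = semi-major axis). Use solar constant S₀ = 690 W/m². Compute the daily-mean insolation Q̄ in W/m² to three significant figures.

cos H₀ = −tan(+24.1°) tan(+5.800°) = -0.0454, H₀ = 1.6162 rad.
Bracket: H₀ sin φ sin δ + cos φ cos δ sin H₀ = 1.6162×0.40833×0.10106 + 0.91283×0.99488×0.99897 = 0.066694 + 0.907221 = 0.973915.
Inverse-square distance factor (a/d)² = 1.0365² = 1.074332.
Q̄ = (S₀/π) × 1.074332 × [bracket] = (690/π) × 1.074332 × 0.973915 = 229.8 W/m².

Q̄ ≈ 230 W/m²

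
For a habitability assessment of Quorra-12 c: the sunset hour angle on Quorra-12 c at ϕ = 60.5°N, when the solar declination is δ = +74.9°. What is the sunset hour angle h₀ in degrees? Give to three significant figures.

h₀ = 180°

Sunrise equation: cos h₀ = −tan ϕ · tan δ = -6.5506 ≤ −1, so the host star never sets (polar day) and h₀ = π.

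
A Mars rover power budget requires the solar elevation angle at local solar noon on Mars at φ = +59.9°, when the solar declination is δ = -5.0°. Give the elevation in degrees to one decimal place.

At local noon the hour angle is zero, so the zenith angle equals |φ − δ| = |+59.9° − (-5.000°)| = 64.900°.
Elevation = 90° − 64.900° = 25.1°.

25.1°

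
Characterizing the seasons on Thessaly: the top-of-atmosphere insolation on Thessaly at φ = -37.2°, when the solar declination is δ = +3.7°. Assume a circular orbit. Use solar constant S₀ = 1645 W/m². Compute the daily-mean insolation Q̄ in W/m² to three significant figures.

Q̄ ≈ 385 W/m²

cos H₀ = −tan(-37.2°) tan(+3.700°) = 0.0491, H₀ = 1.5217 rad.
Bracket: H₀ sin φ sin δ + cos φ cos δ sin H₀ = 1.5217×-0.60460×0.06453 + 0.79653×0.99792×0.99879 = -0.059369 + 0.793911 = 0.734542.
Q̄ = (S₀/π) × [bracket] = (1645/π) × 0.734542 = 384.6 W/m².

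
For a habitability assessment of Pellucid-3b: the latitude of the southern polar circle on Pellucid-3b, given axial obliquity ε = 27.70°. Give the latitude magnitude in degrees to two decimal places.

The polar circle is the lowest latitude that experiences at least one full rotation of continuous darkness at the northern-summer solstice; it lies at |ϕ| = 90° − ε = 90° − 27.70° = 62.30°.

62.30°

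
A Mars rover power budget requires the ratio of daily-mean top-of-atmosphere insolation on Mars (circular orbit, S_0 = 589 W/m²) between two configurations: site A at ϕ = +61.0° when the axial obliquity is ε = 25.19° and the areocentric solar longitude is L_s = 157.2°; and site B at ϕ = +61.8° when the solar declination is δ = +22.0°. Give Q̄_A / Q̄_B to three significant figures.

— Configuration A (ϕ=+61.0°):
sin δ = sin 25.19° × sin 157.2° = 0.16493, so δ = +9.493°.
cos h₀ = −tan(+61.0°) tan(+9.493°) = -0.3017, h₀ = 1.8773 rad.
Bracket: h₀ sin ϕ sin δ + cos ϕ cos δ sin h₀ = 1.8773×0.87462×0.16493 + 0.48481×0.98630×0.95341 = 0.270803 + 0.455890 = 0.726693.
Q̄ = (S_0/π) × [bracket] = (589/π) × 0.726693 = 136.24 W/m².
— Configuration B (ϕ=+61.8°):
cos h₀ = −tan(+61.8°) tan(+22.000°) = -0.7535, h₀ = 2.4242 rad.
Bracket: h₀ sin ϕ sin δ + cos ϕ cos δ sin h₀ = 2.4242×0.88130×0.37461 + 0.47255×0.92718×0.65744 = 0.800335 + 0.288050 = 1.088385.
Q̄ = (S_0/π) × [bracket] = (589/π) × 1.088385 = 204.06 W/m².
Ratio Q̄_A / Q̄_B = 136.24 / 204.06 = 0.6676.

Q̄_A / Q̄_B ≈ 0.668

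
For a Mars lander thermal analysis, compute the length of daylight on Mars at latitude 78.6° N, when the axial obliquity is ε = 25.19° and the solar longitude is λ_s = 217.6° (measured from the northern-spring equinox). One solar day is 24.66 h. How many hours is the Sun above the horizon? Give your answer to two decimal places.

0.00 h

Solar declination: sin δ = sin ε · sin λ_s = sin 25.19° × sin 217.6° = -0.25969, so δ = -15.052°.
cos H₀ = −tan φ · tan δ = 1.3337 ≥ 1, so the Sun never rises (polar night) and H₀ = 0.
Daylight = 2H₀/(2π) × 24.66 h = (0.0000/π) × 24.66 = 0.00 h.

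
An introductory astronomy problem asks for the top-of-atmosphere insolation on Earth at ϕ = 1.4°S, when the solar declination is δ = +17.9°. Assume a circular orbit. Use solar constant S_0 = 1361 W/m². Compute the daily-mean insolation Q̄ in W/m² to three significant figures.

cos h₀ = −tan(-1.4°) tan(+17.900°) = 0.0079, h₀ = 1.5629 rad.
Bracket: h₀ sin ϕ sin δ + cos ϕ cos δ sin h₀ = 1.5629×-0.02443×0.30736 + 0.99970×0.95159×0.99997 = -0.011736 + 0.951276 = 0.939540.
Q̄ = (S_0/π) × [bracket] = (1361/π) × 0.939540 = 407.0 W/m².

Q̄ ≈ 407 W/m²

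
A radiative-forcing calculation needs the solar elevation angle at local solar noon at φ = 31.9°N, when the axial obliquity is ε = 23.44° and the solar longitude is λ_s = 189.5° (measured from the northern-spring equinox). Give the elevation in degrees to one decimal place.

Solar declination: sin δ = sin ε · sin λ_s = sin 23.44° × sin 189.5° = -0.06565, so δ = -3.764°.
At local noon the hour angle is zero, so the zenith angle equals |φ − δ| = |+31.9° − (-3.764°)| = 35.664°.
Elevation = 90° − 35.664° = 54.3°.

54.3°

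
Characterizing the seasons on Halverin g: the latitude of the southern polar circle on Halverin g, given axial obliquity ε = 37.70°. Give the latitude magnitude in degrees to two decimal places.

52.30°

The polar circle is the lowest latitude that experiences at least one full rotation of continuous darkness at the northern-summer solstice; it lies at |φ| = 90° − ε = 90° − 37.70° = 52.30°.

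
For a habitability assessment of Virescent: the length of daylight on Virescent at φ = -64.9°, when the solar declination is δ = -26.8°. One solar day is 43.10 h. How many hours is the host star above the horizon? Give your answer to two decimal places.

Sunrise equation: cos H₀ = −tan φ · tan δ = -1.0784 ≤ −1, so the host star never sets (polar day) and H₀ = π.
Daylight = 2H₀/(2π) × 43.10 h = (3.1416/π) × 43.10 = 43.10 h.

43.10 h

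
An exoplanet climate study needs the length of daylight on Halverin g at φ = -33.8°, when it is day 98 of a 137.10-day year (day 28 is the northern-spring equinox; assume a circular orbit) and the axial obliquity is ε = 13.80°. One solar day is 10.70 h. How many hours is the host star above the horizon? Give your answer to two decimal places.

Solar longitude: λ_s = 360° × (98 − 28)/137.10 = 183.807°.
sin δ = sin 13.80° × sin 183.807° = -0.01584, so δ = -0.908°.
cos H₀ = −tan φ · tan δ = −tan(-33.8°) × tan(-0.908°) = -0.0106, so H₀ = 1.5814 rad = 90.61°.
Daylight = 2H₀/(2π) × 10.70 h = (1.5814/π) × 10.70 = 5.39 h.

5.39 h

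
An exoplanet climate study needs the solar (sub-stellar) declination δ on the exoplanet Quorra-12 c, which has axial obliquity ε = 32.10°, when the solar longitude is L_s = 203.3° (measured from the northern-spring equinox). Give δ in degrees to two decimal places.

sin δ = sin ε · sin L_s = sin 32.10° × sin 203.3° = -0.210192.
δ = arcsin(-0.210192) = -12.13°.

δ = -12.13°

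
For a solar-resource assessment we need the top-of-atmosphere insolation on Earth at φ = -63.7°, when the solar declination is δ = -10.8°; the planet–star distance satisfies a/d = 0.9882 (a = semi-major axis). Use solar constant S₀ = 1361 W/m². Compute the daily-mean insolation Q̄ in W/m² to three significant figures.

cos H₀ = −tan(-63.7°) tan(-10.800°) = -0.3860, H₀ = 1.9671 rad.
Bracket: H₀ sin φ sin δ + cos φ cos δ sin H₀ = 1.9671×-0.89649×-0.18738 + 0.44307×0.98229×0.92251 = 0.330442 + 0.401498 = 0.731940.
Inverse-square distance factor (a/d)² = 0.9882² = 0.976539.
Q̄ = (S₀/π) × 0.976539 × [bracket] = (1361/π) × 0.976539 × 0.731940 = 309.7 W/m².

Q̄ ≈ 310 W/m²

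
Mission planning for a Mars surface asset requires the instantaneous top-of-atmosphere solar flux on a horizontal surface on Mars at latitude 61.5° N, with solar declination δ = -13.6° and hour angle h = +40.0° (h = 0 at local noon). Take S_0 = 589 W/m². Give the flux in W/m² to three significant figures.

cos θ_z = sin ϕ sin δ + cos ϕ cos δ cos h = -0.206647 + 0.355276 = 0.148629.
Flux = S_0 · cos θ_z = 589 × 0.148629 = 87.54 W/m².

87.5 W/m²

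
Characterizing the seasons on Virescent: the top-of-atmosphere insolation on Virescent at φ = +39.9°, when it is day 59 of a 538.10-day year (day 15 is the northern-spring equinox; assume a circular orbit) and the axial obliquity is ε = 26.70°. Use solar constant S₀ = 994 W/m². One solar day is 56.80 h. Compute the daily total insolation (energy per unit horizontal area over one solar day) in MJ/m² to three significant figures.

63.7 MJ/m²

Solar longitude: λ_s = 360° × (59 − 15)/538.10 = 29.437°.
sin δ = sin 26.70° × sin 29.437° = 0.22082, so δ = +12.757°.
cos H₀ = −tan(+39.9°) tan(+12.757°) = -0.1893, H₀ = 1.7613 rad.
Bracket: H₀ sin φ sin δ + cos φ cos δ sin H₀ = 1.7613×0.64145×0.22082 + 0.76717×0.97531×0.98192 = 0.249479 + 0.734701 = 0.984180.
Q̄ = (S₀/π) × [bracket] = (994/π) × 0.984180 = 311.39 W/m².
Daily total = Q̄ × 56.80 h × 3600 s/h = 311.39 × 56.80 × 3600 / 10⁶ = 63.67 MJ/m².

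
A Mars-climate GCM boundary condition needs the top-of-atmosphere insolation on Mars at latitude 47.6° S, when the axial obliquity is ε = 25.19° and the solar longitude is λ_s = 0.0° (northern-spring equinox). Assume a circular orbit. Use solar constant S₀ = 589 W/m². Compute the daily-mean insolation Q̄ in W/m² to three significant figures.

Q̄ ≈ 126 W/m²

Solar declination: sin δ = sin ε · sin λ_s = sin 25.19° × sin 0.0° = 0.00000, so δ = +0.000°.
cos H₀ = −tan(-47.6°) tan(+0.000°) = 0.0000, H₀ = 1.5708 rad.
Bracket: H₀ sin φ sin δ + cos φ cos δ sin H₀ = 1.5708×-0.73846×0.00000 + 0.67430×1.00000×1.00000 = -0.000000 + 0.674300 = 0.674300.
Q̄ = (S₀/π) × [bracket] = (589/π) × 0.674300 = 126.4 W/m².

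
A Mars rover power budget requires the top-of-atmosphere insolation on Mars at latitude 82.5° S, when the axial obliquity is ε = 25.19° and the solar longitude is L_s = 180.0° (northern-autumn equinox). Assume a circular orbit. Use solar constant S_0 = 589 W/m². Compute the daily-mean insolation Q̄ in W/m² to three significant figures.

Q̄ ≈ 24.5 W/m²

Solar declination: sin δ = sin ε · sin L_s = sin 25.19° × sin 180.0° = 0.00000, so δ = +0.000°.
cos h₀ = −tan(-82.5°) tan(+0.000°) = 0.0000, h₀ = 1.5708 rad.
Bracket: h₀ sin ϕ sin δ + cos ϕ cos δ sin h₀ = 1.5708×-0.99144×0.00000 + 0.13053×1.00000×1.00000 = -0.000000 + 0.130530 = 0.130530.
Q̄ = (S_0/π) × [bracket] = (589/π) × 0.130530 = 24.47 W/m².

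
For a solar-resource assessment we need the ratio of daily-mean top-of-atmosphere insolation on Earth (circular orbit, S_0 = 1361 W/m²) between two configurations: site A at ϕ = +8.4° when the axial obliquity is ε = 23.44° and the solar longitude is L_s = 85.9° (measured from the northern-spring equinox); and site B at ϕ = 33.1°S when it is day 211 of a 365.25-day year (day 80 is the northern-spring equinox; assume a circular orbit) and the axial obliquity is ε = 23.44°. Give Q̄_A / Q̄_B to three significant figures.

— Configuration A (ϕ=+8.4°):
Solar declination: sin δ = sin ε · sin L_s = sin 23.44° × sin 85.9° = 0.39677, so δ = +23.376°.
cos h₀ = −tan(+8.4°) tan(+23.376°) = -0.0638, h₀ = 1.6347 rad.
Bracket: h₀ sin ϕ sin δ + cos ϕ cos δ sin h₀ = 1.6347×0.14608×0.39677 + 0.98927×0.91792×0.99796 = 0.094747 + 0.906218 = 1.000965.
Q̄ = (S_0/π) × [bracket] = (1361/π) × 1.000965 = 433.64 W/m².
— Configuration B (ϕ=-33.1°):
Solar longitude: L_s = 360° × (211 − 80)/365.25 = 129.117°.
sin δ = sin 23.44° × sin 129.117° = 0.30863, so δ = +17.977°.
cos h₀ = −tan(-33.1°) tan(+17.977°) = 0.2115, h₀ = 1.3577 rad.
Bracket: h₀ sin ϕ sin δ + cos ϕ cos δ sin h₀ = 1.3577×-0.54610×0.30863 + 0.83772×0.95118×0.97737 = -0.228831 + 0.778790 = 0.549959.
Q̄ = (S_0/π) × [bracket] = (1361/π) × 0.549959 = 238.25 W/m².
Ratio Q̄_A / Q̄_B = 433.64 / 238.25 = 1.820.

Q̄_A / Q̄_B ≈ 1.82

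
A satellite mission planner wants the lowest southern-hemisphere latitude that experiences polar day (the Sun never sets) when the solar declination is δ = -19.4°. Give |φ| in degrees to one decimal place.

Polar day requires cos H₀ = −tan φ tan δ ≤ −1, i.e. tan φ tan δ ≥ 1.
The boundary is |tan φ| · |tan δ| = 1, so |φ| = 90° − |δ| = 90° − 19.4° = 70.6° in the southern hemisphere.

|φ| = 70.6°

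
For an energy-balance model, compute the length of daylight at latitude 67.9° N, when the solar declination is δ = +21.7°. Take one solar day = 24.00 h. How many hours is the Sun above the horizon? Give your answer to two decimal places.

cos h₀ = −tan ϕ · tan δ = −tan(+67.9°) × tan(+21.700°) = -0.9800, so h₀ = 2.9414 rad = 168.53°.
Daylight = 2h₀/(2π) × 24.00 h = (2.9414/π) × 24.00 = 22.47 h.

22.47 h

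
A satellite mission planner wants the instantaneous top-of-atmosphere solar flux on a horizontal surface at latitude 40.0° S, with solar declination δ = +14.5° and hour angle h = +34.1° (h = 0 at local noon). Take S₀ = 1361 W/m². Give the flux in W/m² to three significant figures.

cos θ_z = sin φ sin δ + cos φ cos δ cos h = -0.160941 + 0.614126 = 0.453185.
Flux = S₀ · cos θ_z = 1361 × 0.453185 = 616.8 W/m².

617 W/m²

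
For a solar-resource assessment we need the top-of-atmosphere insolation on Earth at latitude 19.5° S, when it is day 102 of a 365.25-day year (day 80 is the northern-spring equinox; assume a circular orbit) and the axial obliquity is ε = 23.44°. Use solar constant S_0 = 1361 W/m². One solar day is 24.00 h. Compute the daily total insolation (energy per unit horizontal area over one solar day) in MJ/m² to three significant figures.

Solar longitude: L_s = 360° × (102 − 80)/365.25 = 21.684°.
sin δ = sin 23.44° × sin 21.684° = 0.14698, so δ = +8.452°.
cos h₀ = −tan(-19.5°) tan(+8.452°) = 0.0526, h₀ = 1.5182 rad.
Bracket: h₀ sin ϕ sin δ + cos ϕ cos δ sin h₀ = 1.5182×-0.33381×0.14698 + 0.94264×0.98914×0.99861 = -0.074488 + 0.931107 = 0.856619.
Q̄ = (S_0/π) × [bracket] = (1361/π) × 0.856619 = 371.10 W/m².
Daily total = Q̄ × 24.00 h × 3600 s/h = 371.10 × 24.00 × 3600 / 10⁶ = 32.06 MJ/m².

32.1 MJ/m²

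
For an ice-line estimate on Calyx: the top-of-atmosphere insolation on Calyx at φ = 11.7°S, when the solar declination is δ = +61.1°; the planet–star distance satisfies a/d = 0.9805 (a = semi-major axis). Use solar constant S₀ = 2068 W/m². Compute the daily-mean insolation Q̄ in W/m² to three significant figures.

Q̄ ≈ 144 W/m²

cos H₀ = −tan(-11.7°) tan(+61.100°) = 0.3751, H₀ = 1.1862 rad.
Bracket: H₀ sin φ sin δ + cos φ cos δ sin H₀ = 1.1862×-0.20279×0.87546 + 0.97922×0.48328×0.92697 = -0.210591 + 0.438677 = 0.228086.
Inverse-square distance factor (a/d)² = 0.9805² = 0.961380.
Q̄ = (S₀/π) × 0.961380 × [bracket] = (2068/π) × 0.961380 × 0.228086 = 144.3 W/m².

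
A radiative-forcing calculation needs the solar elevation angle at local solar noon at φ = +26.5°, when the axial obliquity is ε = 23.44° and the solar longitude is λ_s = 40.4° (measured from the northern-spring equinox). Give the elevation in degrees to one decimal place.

Solar declination: sin δ = sin ε · sin λ_s = sin 23.44° × sin 40.4° = 0.25781, so δ = +14.940°.
At local noon the hour angle is zero, so the zenith angle equals |φ − δ| = |+26.5° − (+14.940°)| = 11.560°.
Elevation = 90° − 11.560° = 78.4°.

78.4°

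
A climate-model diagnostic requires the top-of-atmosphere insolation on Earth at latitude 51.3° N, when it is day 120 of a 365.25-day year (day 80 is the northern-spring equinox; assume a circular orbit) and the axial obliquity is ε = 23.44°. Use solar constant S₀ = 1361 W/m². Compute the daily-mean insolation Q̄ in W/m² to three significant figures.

Solar longitude: λ_s = 360° × (120 − 80)/365.25 = 39.425°.
sin δ = sin 23.44° × sin 39.425° = 0.25262, so δ = +14.633°.
cos H₀ = −tan(+51.3°) tan(+14.633°) = -0.3259, H₀ = 1.9028 rad.
Bracket: H₀ sin φ sin δ + cos φ cos δ sin H₀ = 1.9028×0.78043×0.25262 + 0.62524×0.96756×0.94541 = 0.375141 + 0.571933 = 0.947074.
Q̄ = (S₀/π) × [bracket] = (1361/π) × 0.947074 = 410.3 W/m².

Q̄ ≈ 410 W/m²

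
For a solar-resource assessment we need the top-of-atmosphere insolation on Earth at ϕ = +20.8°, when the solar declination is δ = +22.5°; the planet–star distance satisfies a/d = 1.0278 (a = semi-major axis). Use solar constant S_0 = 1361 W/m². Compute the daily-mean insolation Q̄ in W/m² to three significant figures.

Q̄ ≈ 498 W/m²

cos h₀ = −tan(+20.8°) tan(+22.500°) = -0.1573, h₀ = 1.7288 rad.
Bracket: h₀ sin ϕ sin δ + cos ϕ cos δ sin h₀ = 1.7288×0.35511×0.38268 + 0.93483×0.92388×0.98754 = 0.234933 + 0.852909 = 1.087842.
Inverse-square distance factor (a/d)² = 1.0278² = 1.056373.
Q̄ = (S_0/π) × 1.056373 × [bracket] = (1361/π) × 1.056373 × 1.087842 = 497.8 W/m².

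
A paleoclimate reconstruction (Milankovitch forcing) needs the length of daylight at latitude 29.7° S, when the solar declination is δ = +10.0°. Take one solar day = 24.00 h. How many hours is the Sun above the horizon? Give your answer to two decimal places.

cos H₀ = −tan φ · tan δ = −tan(-29.7°) × tan(+10.000°) = 0.1006, so H₀ = 1.4701 rad = 84.23°.
Daylight = 2H₀/(2π) × 24.00 h = (1.4701/π) × 24.00 = 11.23 h.

11.23 h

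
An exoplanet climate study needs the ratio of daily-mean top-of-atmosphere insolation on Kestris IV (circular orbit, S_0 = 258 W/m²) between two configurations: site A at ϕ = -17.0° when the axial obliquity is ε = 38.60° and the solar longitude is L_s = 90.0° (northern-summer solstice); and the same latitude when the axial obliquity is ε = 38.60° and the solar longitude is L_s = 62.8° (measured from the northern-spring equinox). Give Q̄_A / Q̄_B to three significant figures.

Q̄_A / Q̄_B ≈ 0.867

— Configuration A (ϕ=-17.0°):
Solar declination: sin δ = sin ε · sin L_s = sin 38.60° × sin 90.0° = 0.62388, so δ = +38.600°.
cos h₀ = −tan(-17.0°) tan(+38.600°) = 0.2441, h₀ = 1.3242 rad.
Bracket: h₀ sin ϕ sin δ + cos ϕ cos δ sin h₀ = 1.3242×-0.29237×0.62388 + 0.95630×0.78152×0.96976 = -0.241539 + 0.724767 = 0.483228.
Q̄ = (S_0/π) × [bracket] = (258/π) × 0.483228 = 39.685 W/m².
— Configuration B (ϕ=-17.0°):
Solar declination: sin δ = sin ε · sin L_s = sin 38.60° × sin 62.8° = 0.55489, so δ = +33.703°.
cos h₀ = −tan(-17.0°) tan(+33.703°) = 0.2039, h₀ = 1.3654 rad.
Bracket: h₀ sin ϕ sin δ + cos ϕ cos δ sin h₀ = 1.3654×-0.29237×0.55489 + 0.95630×0.83192×0.97899 = -0.221513 + 0.778850 = 0.557337.
Q̄ = (S_0/π) × [bracket] = (258/π) × 0.557337 = 45.771 W/m².
Ratio Q̄_A / Q̄_B = 39.685 / 45.771 = 0.8670.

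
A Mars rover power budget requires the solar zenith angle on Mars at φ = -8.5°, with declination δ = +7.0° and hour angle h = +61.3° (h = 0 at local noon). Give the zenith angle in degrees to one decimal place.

cos θ_z = sin φ sin δ + cos φ cos δ cos h = -0.018013 + 0.471408 = 0.453395.
θ_z = arccos(0.453395) = 63.0°.

θ_z = 63.0°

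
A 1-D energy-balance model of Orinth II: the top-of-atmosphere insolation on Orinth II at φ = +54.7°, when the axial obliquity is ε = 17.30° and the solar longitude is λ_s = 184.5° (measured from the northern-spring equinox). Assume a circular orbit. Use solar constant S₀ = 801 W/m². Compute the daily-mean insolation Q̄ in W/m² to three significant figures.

Q̄ ≈ 140 W/m²

Solar declination: sin δ = sin ε · sin λ_s = sin 17.30° × sin 184.5° = -0.02333, so δ = -1.337°.
cos H₀ = −tan(+54.7°) tan(-1.337°) = 0.0330, H₀ = 1.5378 rad.
Bracket: H₀ sin φ sin δ + cos φ cos δ sin H₀ = 1.5378×0.81614×-0.02333 + 0.57786×0.99973×0.99946 = -0.029281 + 0.577392 = 0.548111.
Q̄ = (S₀/π) × [bracket] = (801/π) × 0.548111 = 139.7 W/m².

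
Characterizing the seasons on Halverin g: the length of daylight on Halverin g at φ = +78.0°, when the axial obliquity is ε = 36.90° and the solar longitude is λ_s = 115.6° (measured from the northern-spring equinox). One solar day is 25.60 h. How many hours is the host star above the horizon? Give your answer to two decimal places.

Solar declination: sin δ = sin ε · sin λ_s = sin 36.90° × sin 115.6° = 0.54148, so δ = +32.784°.
Sunrise equation: cos H₀ = −tan φ · tan δ = -3.0301 ≤ −1, so the host star never sets (polar day) and H₀ = π.
Daylight = 2H₀/(2π) × 25.60 h = (3.1416/π) × 25.60 = 25.60 h.

25.60 h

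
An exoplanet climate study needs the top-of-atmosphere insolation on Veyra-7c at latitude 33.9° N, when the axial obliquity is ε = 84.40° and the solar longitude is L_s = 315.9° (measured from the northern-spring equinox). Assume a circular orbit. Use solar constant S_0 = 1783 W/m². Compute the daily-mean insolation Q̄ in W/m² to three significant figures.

Solar declination: sin δ = sin ε · sin L_s = sin 84.40° × sin 315.9° = -0.69259, so δ = -43.836°.
cos h₀ = −tan(+33.9°) tan(-43.836°) = 0.6452, h₀ = 0.8695 rad.
Bracket: h₀ sin ϕ sin δ + cos ϕ cos δ sin h₀ = 0.8695×0.55775×-0.69259 + 0.83001×0.72133×0.76401 = -0.335881 + 0.457421 = 0.121540.
Q̄ = (S_0/π) × [bracket] = (1783/π) × 0.121540 = 68.98 W/m².

Q̄ ≈ 69.0 W/m²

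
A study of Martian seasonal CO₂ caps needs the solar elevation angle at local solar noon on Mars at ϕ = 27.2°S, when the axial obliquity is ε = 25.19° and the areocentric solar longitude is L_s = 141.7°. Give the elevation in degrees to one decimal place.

47.5°

sin δ = sin 25.19° × sin 141.7° = 0.26379, so δ = +15.295°.
At local noon the hour angle is zero, so the zenith angle equals |ϕ − δ| = |-27.2° − (+15.295°)| = 42.495°.
Elevation = 90° − 42.495° = 47.5°.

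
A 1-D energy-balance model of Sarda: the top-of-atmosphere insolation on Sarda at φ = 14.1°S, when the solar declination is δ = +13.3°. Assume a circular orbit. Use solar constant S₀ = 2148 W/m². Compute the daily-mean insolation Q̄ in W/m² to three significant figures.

Q̄ ≈ 586 W/m²

cos H₀ = −tan(-14.1°) tan(+13.300°) = 0.0594, H₀ = 1.5114 rad.
Bracket: H₀ sin φ sin δ + cos φ cos δ sin H₀ = 1.5114×-0.24362×0.23005 + 0.96987×0.97318×0.99824 = -0.084706 + 0.942197 = 0.857491.
Q̄ = (S₀/π) × [bracket] = (2148/π) × 0.857491 = 586.3 W/m².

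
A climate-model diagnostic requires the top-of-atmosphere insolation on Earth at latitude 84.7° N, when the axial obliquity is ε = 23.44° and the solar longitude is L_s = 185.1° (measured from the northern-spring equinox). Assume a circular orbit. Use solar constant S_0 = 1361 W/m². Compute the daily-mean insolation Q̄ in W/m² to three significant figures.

Solar declination: sin δ = sin ε · sin L_s = sin 23.44° × sin 185.1° = -0.03536, so δ = -2.026°.
cos h₀ = −tan(+84.7°) tan(-2.026°) = 0.3814, h₀ = 1.1795 rad.
Bracket: h₀ sin ϕ sin δ + cos ϕ cos δ sin h₀ = 1.1795×0.99572×-0.03536 + 0.09237×0.99937×0.92440 = -0.041529 + 0.085333 = 0.043804.
Q̄ = (S_0/π) × [bracket] = (1361/π) × 0.043804 = 18.98 W/m².

Q̄ ≈ 19.0 W/m²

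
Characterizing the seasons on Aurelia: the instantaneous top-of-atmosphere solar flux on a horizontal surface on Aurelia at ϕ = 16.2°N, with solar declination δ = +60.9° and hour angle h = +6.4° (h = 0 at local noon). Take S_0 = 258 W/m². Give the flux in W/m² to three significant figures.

cos θ_z = sin ϕ sin δ + cos ϕ cos δ cos h = 0.243775 + 0.464114 = 0.707889.
Flux = S_0 · cos θ_z = 258 × 0.707889 = 182.6 W/m².

183 W/m²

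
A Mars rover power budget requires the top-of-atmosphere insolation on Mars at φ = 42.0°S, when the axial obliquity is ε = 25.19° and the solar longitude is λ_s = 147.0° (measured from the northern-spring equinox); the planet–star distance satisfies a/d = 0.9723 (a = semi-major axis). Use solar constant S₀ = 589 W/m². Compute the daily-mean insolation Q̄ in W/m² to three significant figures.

Q̄ ≈ 87.9 W/m²

Solar declination: sin δ = sin ε · sin λ_s = sin 25.19° × sin 147.0° = 0.23181, so δ = +13.404°.
cos H₀ = −tan(-42.0°) tan(+13.404°) = 0.2146, H₀ = 1.3545 rad.
Bracket: H₀ sin φ sin δ + cos φ cos δ sin H₀ = 1.3545×-0.66913×0.23181 + 0.74314×0.97276×0.97671 = -0.210098 + 0.706061 = 0.495963.
Inverse-square distance factor (a/d)² = 0.9723² = 0.945367.
Q̄ = (S₀/π) × 0.945367 × [bracket] = (589/π) × 0.945367 × 0.495963 = 87.91 W/m².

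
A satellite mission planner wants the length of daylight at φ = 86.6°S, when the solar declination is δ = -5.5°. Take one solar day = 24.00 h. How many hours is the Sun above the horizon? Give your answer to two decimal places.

24.00 h

Sunrise equation: cos H₀ = −tan φ · tan δ = -1.6207 ≤ −1, so the Sun never sets (polar day) and H₀ = π.
Daylight = 2H₀/(2π) × 24.00 h = (3.1416/π) × 24.00 = 24.00 h.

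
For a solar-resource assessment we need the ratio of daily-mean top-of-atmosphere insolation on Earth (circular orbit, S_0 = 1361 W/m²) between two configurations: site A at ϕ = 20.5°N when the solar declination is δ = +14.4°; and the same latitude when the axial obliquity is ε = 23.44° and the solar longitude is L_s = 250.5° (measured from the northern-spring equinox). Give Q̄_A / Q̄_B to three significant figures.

— Configuration A (ϕ=+20.5°):
cos h₀ = −tan(+20.5°) tan(+14.400°) = -0.0960, h₀ = 1.6669 rad.
Bracket: h₀ sin ϕ sin δ + cos ϕ cos δ sin h₀ = 1.6669×0.35021×0.24869 + 0.93667×0.96858×0.99538 = 0.145177 + 0.903048 = 1.048225.
Q̄ = (S_0/π) × [bracket] = (1361/π) × 1.048225 = 454.11 W/m².
— Configuration B (ϕ=+20.5°):
Solar declination: sin δ = sin ε · sin L_s = sin 23.44° × sin 250.5° = -0.37497, so δ = -22.023°.
cos h₀ = −tan(+20.5°) tan(-22.023°) = 0.1512, h₀ = 1.4190 rad.
Bracket: h₀ sin ϕ sin δ + cos ϕ cos δ sin h₀ = 1.4190×0.35021×-0.37497 + 0.93667×0.92704×0.98850 = -0.186341 + 0.858345 = 0.672004.
Q̄ = (S_0/π) × [bracket] = (1361/π) × 0.672004 = 291.13 W/m².
Ratio Q̄_A / Q̄_B = 454.11 / 291.13 = 1.560.

Q̄_A / Q̄_B ≈ 1.56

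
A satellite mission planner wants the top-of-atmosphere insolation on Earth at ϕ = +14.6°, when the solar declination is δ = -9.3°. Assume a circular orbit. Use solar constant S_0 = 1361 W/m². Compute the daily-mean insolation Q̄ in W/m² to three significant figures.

Q̄ ≈ 386 W/m²

cos h₀ = −tan(+14.6°) tan(-9.300°) = 0.0427, h₀ = 1.5281 rad.
Bracket: h₀ sin ϕ sin δ + cos ϕ cos δ sin h₀ = 1.5281×0.25207×-0.16160 + 0.96771×0.98686×0.99909 = -0.062246 + 0.954125 = 0.891879.
Q̄ = (S_0/π) × [bracket] = (1361/π) × 0.891879 = 386.4 W/m².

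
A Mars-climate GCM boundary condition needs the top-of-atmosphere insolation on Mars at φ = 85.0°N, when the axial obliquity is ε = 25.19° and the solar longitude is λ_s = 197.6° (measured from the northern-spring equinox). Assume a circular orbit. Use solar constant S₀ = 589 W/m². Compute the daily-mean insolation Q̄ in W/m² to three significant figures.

Q̄ ≈ 0.00 W/m²

Solar declination: sin δ = sin ε · sin λ_s = sin 25.19° × sin 197.6° = -0.12870, so δ = -7.394°.
cos H₀ = −tan(+85.0°) tan(-7.394°) = 1.4833 ≥ 1 ⇒ polar night, H₀ = 0 and Q̄ = 0.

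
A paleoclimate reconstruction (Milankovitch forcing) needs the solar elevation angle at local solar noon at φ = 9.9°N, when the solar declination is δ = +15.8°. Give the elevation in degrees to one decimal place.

At local noon the hour angle is zero, so the zenith angle equals |φ − δ| = |+9.9° − (+15.800°)| = 5.900°.
Elevation = 90° − 5.900° = 84.1°.

84.1°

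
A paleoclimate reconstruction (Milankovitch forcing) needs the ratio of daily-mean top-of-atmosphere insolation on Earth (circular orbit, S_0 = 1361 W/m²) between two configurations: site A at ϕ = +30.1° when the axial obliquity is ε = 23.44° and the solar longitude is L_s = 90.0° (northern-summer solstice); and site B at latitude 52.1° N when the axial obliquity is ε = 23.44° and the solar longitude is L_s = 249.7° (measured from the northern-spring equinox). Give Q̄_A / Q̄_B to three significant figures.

— Configuration A (ϕ=+30.1°):
Solar declination: sin δ = sin ε · sin L_s = sin 23.44° × sin 90.0° = 0.39779, so δ = +23.440°.
cos h₀ = −tan(+30.1°) tan(+23.440°) = -0.2513, h₀ = 1.8249 rad.
Bracket: h₀ sin ϕ sin δ + cos ϕ cos δ sin h₀ = 1.8249×0.50151×0.39779 + 0.86515×0.91748×0.96790 = 0.364060 + 0.768278 = 1.132338.
Q̄ = (S_0/π) × [bracket] = (1361/π) × 1.132338 = 490.55 W/m².
— Configuration B (ϕ=+52.1°):
Solar declination: sin δ = sin ε · sin L_s = sin 23.44° × sin 249.7° = -0.37308, so δ = -21.906°.
cos h₀ = −tan(+52.1°) tan(-21.906°) = 0.5165, h₀ = 1.0280 rad.
Bracket: h₀ sin ϕ sin δ + cos ϕ cos δ sin h₀ = 1.0280×0.78908×-0.37308 + 0.61429×0.92780×0.85626 = -0.302633 + 0.488015 = 0.185382.
Q̄ = (S_0/π) × [bracket] = (1361/π) × 0.185382 = 80.311 W/m².
Ratio Q̄_A / Q̄_B = 490.55 / 80.311 = 6.108.

Q̄_A / Q̄_B ≈ 6.11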